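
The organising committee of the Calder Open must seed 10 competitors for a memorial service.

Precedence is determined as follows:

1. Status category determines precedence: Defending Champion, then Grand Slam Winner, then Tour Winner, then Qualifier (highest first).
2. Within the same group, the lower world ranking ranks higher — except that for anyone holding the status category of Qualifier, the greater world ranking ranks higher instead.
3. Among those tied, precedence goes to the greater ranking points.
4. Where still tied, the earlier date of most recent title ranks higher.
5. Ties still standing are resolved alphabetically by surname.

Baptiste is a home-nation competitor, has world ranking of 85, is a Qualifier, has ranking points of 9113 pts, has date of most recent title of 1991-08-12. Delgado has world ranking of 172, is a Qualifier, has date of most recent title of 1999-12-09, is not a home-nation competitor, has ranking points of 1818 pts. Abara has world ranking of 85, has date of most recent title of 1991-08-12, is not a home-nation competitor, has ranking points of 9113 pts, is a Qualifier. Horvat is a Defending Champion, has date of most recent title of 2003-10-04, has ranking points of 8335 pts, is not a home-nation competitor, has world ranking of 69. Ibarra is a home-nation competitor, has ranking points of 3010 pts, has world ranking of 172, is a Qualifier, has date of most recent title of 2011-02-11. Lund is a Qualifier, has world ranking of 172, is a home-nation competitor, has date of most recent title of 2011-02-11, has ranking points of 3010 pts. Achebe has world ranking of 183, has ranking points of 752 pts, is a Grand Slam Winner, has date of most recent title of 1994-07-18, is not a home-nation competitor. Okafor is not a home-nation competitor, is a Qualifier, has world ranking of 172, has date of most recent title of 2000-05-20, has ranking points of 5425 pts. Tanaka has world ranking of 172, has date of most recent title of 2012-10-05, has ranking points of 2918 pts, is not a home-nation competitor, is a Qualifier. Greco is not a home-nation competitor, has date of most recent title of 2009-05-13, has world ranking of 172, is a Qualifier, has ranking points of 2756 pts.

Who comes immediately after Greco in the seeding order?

Delgado

By status category: Horvat (Defending Champion); then Achebe (Grand Slam Winner); then Okafor, Ibarra, Lund, Tanaka, Greco, Delgado, Abara and Baptiste (Qualifier).
Among Okafor, Ibarra, Lund, Tanaka, Greco, Delgado, Abara and Baptiste, by world ranking (higher first) (reversed rule for this group): Okafor, Ibarra, Lund, Tanaka, Greco and Delgado (172) before Abara and Baptiste (85).
Among Okafor, Ibarra, Lund, Tanaka, Greco and Delgado, by ranking points (higher first): Okafor (5425 pts) before Ibarra and Lund (3010 pts) before Tanaka (2918 pts) before Greco (2756 pts) before Delgado (1818 pts).
Ibarra and Lund both have date of most recent title 2011-02-11, so the next rule applies.
Among Ibarra and Lund, alphabetically by surname: Ibarra before Lund.
Abara and Baptiste both have ranking points 9113 pts, so the next rule applies.
Abara and Baptiste both have date of most recent title 1991-08-12, so the next rule applies.
Among Abara and Baptiste, alphabetically by surname: Abara before Baptiste.
Order: Horvat, Achebe, Okafor, Ibarra, Lund, Tanaka, Greco, Delgado, Abara, Baptiste.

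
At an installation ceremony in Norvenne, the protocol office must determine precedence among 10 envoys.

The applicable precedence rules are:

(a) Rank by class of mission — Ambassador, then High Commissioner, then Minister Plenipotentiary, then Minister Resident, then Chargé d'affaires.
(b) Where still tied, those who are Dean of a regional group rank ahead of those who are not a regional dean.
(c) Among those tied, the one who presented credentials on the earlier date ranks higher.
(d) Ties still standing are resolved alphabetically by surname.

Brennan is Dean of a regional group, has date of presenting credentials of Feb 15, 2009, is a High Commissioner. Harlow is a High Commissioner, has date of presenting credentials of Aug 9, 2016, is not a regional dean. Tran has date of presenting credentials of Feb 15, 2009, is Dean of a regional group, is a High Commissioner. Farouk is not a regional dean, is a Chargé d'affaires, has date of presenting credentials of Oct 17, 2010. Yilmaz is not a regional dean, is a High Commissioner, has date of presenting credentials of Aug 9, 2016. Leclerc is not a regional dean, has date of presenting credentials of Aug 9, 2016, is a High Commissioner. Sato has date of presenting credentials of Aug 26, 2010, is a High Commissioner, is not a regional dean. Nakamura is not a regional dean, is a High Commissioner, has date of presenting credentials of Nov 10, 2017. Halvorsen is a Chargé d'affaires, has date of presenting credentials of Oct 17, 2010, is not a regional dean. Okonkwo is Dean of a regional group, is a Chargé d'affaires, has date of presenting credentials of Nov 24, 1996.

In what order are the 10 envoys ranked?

Brennan, Tran, Sato, Harlow, Leclerc, Yilmaz, Nakamura, Okonkwo, Farouk, Halvorsen

By class of mission: Brennan, Tran, Sato, Harlow, Leclerc, Yilmaz and Nakamura (High Commissioner); then Okonkwo, Farouk and Halvorsen (Chargé d'affaires).
Among Brennan, Tran, Sato, Harlow, Leclerc, Yilmaz and Nakamura, Dean of a regional group before not a regional dean: Brennan and Tran (Dean of a regional group) before Sato, Harlow, Leclerc, Yilmaz and Nakamura (not a regional dean).
Brennan and Tran both have date of presenting credentials Feb 15, 2009, so the next rule applies.
Among Brennan and Tran, alphabetically by surname: Brennan before Tran.
Among Sato, Harlow, Leclerc, Yilmaz and Nakamura, by date of presenting credentials (earlier first): Sato (Aug 26, 2010) before Harlow, Leclerc and Yilmaz (Aug 9, 2016) before Nakamura (Nov 10, 2017).
Among Harlow, Leclerc and Yilmaz, alphabetically by surname: Harlow before Leclerc before Yilmaz.
Among Okonkwo, Farouk and Halvorsen, Dean of a regional group before not a regional dean: Okonkwo (Dean of a regional group) before Farouk and Halvorsen (not a regional dean).
Farouk and Halvorsen both have date of presenting credentials Oct 17, 2010, so the next rule applies.
Among Farouk and Halvorsen, alphabetically by surname: Farouk before Halvorsen.
Full order: Brennan, Tran, Sato, Harlow, Leclerc, Yilmaz, Nakamura, Okonkwo, Farouk, Halvorsen.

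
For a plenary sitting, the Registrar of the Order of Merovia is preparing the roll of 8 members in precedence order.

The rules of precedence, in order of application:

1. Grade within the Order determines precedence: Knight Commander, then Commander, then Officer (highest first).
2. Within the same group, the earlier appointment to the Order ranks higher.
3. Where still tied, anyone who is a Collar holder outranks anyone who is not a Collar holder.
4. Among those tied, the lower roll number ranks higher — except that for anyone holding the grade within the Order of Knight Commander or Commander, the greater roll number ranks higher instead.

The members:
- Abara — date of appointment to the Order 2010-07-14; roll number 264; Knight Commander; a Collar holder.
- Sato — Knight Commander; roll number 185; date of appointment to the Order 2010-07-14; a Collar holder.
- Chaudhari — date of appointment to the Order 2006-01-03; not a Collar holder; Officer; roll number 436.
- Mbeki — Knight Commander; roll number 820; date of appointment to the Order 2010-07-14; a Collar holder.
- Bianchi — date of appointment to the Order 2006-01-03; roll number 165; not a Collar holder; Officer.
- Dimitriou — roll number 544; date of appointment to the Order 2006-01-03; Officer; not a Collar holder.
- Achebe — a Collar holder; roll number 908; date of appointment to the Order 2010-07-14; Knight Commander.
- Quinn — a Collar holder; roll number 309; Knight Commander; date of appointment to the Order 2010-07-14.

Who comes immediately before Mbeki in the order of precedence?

Achebe

By grade within the Order: Achebe, Mbeki, Quinn, Abara and Sato (Knight Commander); then Bianchi, Chaudhari and Dimitriou (Officer).
Achebe, Mbeki, Quinn, Abara and Sato all have date of appointment to the Order 2010-07-14, so the next rule applies.
Achebe, Mbeki, Quinn, Abara and Sato are each a Collar holder, so the next rule applies.
Among Achebe, Mbeki, Quinn, Abara and Sato, by roll number (higher first) (reversed rule for this group): Achebe (908) before Mbeki (820) before Quinn (309) before Abara (264) before Sato (185).
Bianchi, Chaudhari and Dimitriou all have date of appointment to the Order 2006-01-03, so the next rule applies.
Bianchi, Chaudhari and Dimitriou are each not a Collar holder, so the next rule applies.
Among Bianchi, Chaudhari and Dimitriou, by roll number (lower first): Bianchi (165) before Chaudhari (436) before Dimitriou (544).
Order: Achebe, Mbeki, Quinn, Abara, Sato, Bianchi, Chaudhari, Dimitriou.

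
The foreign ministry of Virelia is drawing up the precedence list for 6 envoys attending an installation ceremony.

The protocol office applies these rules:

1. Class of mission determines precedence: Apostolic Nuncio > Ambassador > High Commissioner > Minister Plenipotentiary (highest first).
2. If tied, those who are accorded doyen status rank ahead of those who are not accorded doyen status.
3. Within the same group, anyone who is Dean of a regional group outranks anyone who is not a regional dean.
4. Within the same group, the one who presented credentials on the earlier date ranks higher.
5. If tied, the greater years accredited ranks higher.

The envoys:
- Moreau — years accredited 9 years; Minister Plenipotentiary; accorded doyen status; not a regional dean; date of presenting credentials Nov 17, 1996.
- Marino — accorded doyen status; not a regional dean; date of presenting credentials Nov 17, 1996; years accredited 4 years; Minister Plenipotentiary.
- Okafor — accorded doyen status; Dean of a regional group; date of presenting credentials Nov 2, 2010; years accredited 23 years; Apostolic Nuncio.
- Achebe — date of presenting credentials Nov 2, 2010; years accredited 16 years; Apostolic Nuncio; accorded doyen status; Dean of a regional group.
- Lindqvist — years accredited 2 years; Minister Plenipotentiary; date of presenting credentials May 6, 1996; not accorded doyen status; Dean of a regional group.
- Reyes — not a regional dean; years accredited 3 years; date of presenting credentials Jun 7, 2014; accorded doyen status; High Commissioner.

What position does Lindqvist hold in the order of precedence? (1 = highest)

6

By class of mission: Okafor and Achebe (Apostolic Nuncio); then Reyes (High Commissioner); then Moreau, Marino and Lindqvist (Minister Plenipotentiary).
Okafor and Achebe are each accorded doyen status, so the next rule applies.
Okafor and Achebe are each Dean of a regional group, so the next rule applies.
Okafor and Achebe both have date of presenting credentials Nov 2, 2010, so the next rule applies.
Among Okafor and Achebe, by years accredited (higher first): Okafor (23 years) before Achebe (16 years).
Among Moreau, Marino and Lindqvist, accorded doyen status before not accorded doyen status: Moreau and Marino (accorded doyen status) before Lindqvist (not accorded doyen status).
Moreau and Marino are each not a regional dean, so the next rule applies.
Moreau and Marino both have date of presenting credentials Nov 17, 1996, so the next rule applies.
Among Moreau and Marino, by years accredited (higher first): Moreau (9 years) before Marino (4 years).
Order: Okafor, Achebe, Reyes, Moreau, Marino, Lindqvist. So position 6.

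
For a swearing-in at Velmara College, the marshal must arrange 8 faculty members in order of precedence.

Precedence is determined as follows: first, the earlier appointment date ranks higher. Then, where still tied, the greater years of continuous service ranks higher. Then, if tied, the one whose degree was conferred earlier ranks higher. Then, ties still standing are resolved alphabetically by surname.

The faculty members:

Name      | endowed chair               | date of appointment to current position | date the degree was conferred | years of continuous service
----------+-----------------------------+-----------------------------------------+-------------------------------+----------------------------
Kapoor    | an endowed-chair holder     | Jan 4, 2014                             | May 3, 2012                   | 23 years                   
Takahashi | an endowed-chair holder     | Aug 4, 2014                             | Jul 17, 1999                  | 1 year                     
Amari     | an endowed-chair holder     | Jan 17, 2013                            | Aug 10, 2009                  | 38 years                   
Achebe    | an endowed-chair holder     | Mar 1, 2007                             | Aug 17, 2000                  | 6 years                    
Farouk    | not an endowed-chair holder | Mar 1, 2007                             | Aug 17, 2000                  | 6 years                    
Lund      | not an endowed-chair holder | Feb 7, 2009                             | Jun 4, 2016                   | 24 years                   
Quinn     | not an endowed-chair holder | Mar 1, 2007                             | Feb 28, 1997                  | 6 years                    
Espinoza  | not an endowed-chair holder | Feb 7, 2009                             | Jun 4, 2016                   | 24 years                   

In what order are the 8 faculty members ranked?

By date of appointment to current position (earlier first): Quinn, Achebe and Farouk (each Mar 1, 2007); then Espinoza and Lund (both Feb 7, 2009); then Amari (Jan 17, 2013); then Kapoor (Jan 4, 2014); then Takahashi (Aug 4, 2014).
Quinn, Achebe and Farouk all have years of continuous service 6 years, so the next rule applies.
Among Quinn, Achebe and Farouk, by date the degree was conferred (earlier first): Quinn (Feb 28, 1997) before Achebe and Farouk (Aug 17, 2000).
Among Achebe and Farouk, alphabetically by surname: Achebe before Farouk.
Espinoza and Lund both have years of continuous service 24 years, so the next rule applies.
Espinoza and Lund both have date the degree was conferred Jun 4, 2016, so the next rule applies.
Among Espinoza and Lund, alphabetically by surname: Espinoza before Lund.
Full order: Quinn, Achebe, Farouk, Espinoza, Lund, Amari, Kapoor, Takahashi.

Quinn, Achebe, Farouk, Espinoza, Lund, Amari, Kapoor, Takahashi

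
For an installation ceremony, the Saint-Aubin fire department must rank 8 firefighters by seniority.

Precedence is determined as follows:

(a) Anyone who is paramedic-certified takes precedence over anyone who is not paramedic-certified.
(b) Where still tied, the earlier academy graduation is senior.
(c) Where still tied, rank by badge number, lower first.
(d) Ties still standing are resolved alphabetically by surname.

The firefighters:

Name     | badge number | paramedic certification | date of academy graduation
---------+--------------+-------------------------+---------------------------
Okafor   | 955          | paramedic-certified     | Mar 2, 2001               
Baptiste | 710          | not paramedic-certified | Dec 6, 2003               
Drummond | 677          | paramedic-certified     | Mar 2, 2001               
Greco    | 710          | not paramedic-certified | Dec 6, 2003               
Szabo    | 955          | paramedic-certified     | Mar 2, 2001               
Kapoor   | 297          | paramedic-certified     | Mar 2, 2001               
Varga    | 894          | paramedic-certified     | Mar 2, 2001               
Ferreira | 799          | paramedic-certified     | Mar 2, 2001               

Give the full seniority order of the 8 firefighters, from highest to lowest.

By the first rule: Kapoor, Drummond, Ferreira, Varga, Okafor and Szabo (each paramedic-certified); then Baptiste and Greco (both not paramedic-certified).
Kapoor, Drummond, Ferreira, Varga, Okafor and Szabo all have date of academy graduation Mar 2, 2001, so the next rule applies.
Among Kapoor, Drummond, Ferreira, Varga, Okafor and Szabo, by badge number (lower first): Kapoor (297) before Drummond (677) before Ferreira (799) before Varga (894) before Okafor and Szabo (955).
Among Okafor and Szabo, alphabetically by surname: Okafor before Szabo.
Baptiste and Greco both have date of academy graduation Dec 6, 2003, so the next rule applies.
Baptiste and Greco both have badge number 710, so the next rule applies.
Among Baptiste and Greco, alphabetically by surname: Baptiste before Greco.
Full order: Kapoor, Drummond, Ferreira, Varga, Okafor, Szabo, Baptiste, Greco.

Kapoor, Drummond, Ferreira, Varga, Okafor, Szabo, Baptiste, Greco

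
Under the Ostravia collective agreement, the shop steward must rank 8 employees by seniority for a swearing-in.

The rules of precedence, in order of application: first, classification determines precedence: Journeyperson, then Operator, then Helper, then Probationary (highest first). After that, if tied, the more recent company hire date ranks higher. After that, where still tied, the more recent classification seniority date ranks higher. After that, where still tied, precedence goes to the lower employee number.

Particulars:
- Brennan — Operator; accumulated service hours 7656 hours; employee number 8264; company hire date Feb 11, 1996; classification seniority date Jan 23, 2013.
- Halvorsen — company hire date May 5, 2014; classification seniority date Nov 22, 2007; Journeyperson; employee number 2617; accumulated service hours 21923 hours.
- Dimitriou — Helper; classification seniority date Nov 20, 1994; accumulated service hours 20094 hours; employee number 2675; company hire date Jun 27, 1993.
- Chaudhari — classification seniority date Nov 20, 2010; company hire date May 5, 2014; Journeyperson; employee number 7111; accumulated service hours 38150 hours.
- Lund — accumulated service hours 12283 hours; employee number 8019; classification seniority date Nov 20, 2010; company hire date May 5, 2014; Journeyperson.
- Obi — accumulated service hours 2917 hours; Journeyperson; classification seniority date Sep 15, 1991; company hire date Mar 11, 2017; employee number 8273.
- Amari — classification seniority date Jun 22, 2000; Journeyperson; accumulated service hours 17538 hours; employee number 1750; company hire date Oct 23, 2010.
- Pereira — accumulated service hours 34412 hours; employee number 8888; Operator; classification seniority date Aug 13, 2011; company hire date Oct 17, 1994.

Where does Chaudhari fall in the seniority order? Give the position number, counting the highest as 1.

2

By classification: Obi, Chaudhari, Lund, Halvorsen and Amari (Journeyperson); then Brennan and Pereira (Operator); then Dimitriou (Helper).
Among Obi, Chaudhari, Lund, Halvorsen and Amari, by company hire date (later first): Obi (Mar 11, 2017) before Chaudhari, Lund and Halvorsen (May 5, 2014) before Amari (Oct 23, 2010).
Among Chaudhari, Lund and Halvorsen, by classification seniority date (later first): Chaudhari and Lund (Nov 20, 2010) before Halvorsen (Nov 22, 2007).
Among Chaudhari and Lund, by employee number (lower first): Chaudhari (7111) before Lund (8019).
Among Brennan and Pereira, by company hire date (later first): Brennan (Feb 11, 1996) before Pereira (Oct 17, 1994).
Order: Obi, Chaudhari, Lund, Halvorsen, Amari, Brennan, Pereira, Dimitriou. So position 2.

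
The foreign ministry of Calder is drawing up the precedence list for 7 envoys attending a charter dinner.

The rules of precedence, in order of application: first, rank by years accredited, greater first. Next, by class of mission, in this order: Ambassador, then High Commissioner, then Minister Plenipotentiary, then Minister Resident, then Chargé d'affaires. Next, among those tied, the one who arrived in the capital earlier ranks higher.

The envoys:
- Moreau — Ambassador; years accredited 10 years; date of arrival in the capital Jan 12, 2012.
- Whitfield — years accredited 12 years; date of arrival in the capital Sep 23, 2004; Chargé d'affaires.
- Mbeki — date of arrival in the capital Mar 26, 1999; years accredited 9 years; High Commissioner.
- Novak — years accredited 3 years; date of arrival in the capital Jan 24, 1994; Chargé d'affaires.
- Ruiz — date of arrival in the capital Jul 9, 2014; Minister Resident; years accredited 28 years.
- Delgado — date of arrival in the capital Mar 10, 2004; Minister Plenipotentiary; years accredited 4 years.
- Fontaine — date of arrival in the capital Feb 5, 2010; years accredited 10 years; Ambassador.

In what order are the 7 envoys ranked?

By years accredited (higher first): Ruiz (28 years); then Whitfield (12 years); then Fontaine and Moreau (both 10 years); then Mbeki (9 years); then Delgado (4 years); then Novak (3 years).
Fontaine and Moreau are each Ambassador, so the next rule applies.
Among Fontaine and Moreau, by date of arrival in the capital (earlier first): Fontaine (Feb 5, 2010) before Moreau (Jan 12, 2012).
Full order: Ruiz, Whitfield, Fontaine, Moreau, Mbeki, Delgado, Novak.

Ruiz, Whitfield, Fontaine, Moreau, Mbeki, Delgado, Novak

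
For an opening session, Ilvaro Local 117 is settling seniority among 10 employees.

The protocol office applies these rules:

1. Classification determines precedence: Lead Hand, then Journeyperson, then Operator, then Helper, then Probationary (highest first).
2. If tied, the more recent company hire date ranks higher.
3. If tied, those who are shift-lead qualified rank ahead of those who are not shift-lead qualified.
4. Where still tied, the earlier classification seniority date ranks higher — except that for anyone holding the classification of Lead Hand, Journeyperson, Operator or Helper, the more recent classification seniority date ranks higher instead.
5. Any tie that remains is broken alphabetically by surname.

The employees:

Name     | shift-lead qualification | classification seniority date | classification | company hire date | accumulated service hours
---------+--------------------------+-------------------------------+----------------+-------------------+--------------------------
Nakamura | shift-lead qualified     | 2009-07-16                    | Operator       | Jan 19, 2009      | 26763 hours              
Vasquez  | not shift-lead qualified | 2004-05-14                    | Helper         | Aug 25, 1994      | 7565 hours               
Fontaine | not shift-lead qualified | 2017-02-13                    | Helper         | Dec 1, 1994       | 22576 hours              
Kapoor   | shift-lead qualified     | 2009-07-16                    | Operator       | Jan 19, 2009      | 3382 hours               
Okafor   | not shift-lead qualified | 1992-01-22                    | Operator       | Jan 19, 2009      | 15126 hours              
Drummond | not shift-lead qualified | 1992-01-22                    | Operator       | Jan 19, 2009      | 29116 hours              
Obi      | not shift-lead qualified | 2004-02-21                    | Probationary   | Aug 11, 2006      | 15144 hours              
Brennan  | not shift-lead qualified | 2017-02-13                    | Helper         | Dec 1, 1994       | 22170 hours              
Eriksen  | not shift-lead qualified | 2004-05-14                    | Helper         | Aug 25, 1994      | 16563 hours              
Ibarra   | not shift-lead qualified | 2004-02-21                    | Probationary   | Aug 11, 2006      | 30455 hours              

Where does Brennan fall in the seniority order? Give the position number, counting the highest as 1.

By classification: Kapoor, Nakamura, Drummond and Okafor (Operator); then Brennan, Fontaine, Eriksen and Vasquez (Helper); then Ibarra and Obi (Probationary).
Kapoor, Nakamura, Drummond and Okafor all have company hire date Jan 19, 2009, so the next rule applies.
Among Kapoor, Nakamura, Drummond and Okafor, shift-lead qualified before not shift-lead qualified: Kapoor and Nakamura (shift-lead qualified) before Drummond and Okafor (not shift-lead qualified).
Kapoor and Nakamura both have classification seniority date 2009-07-16, so the next rule applies.
Among Kapoor and Nakamura, alphabetically by surname: Kapoor before Nakamura.
Drummond and Okafor both have classification seniority date 1992-01-22, so the next rule applies.
Among Drummond and Okafor, alphabetically by surname: Drummond before Okafor.
Among Brennan, Fontaine, Eriksen and Vasquez, by company hire date (later first): Brennan and Fontaine (Dec 1, 1994) before Eriksen and Vasquez (Aug 25, 1994).
Brennan and Fontaine are each not shift-lead qualified, so the next rule applies.
Brennan and Fontaine both have classification seniority date 2017-02-13, so the next rule applies.
Among Brennan and Fontaine, alphabetically by surname: Brennan before Fontaine.
Eriksen and Vasquez are each not shift-lead qualified, so the next rule applies.
Eriksen and Vasquez both have classification seniority date 2004-05-14, so the next rule applies.
Among Eriksen and Vasquez, alphabetically by surname: Eriksen before Vasquez.
Ibarra and Obi both have company hire date Aug 11, 2006, so the next rule applies.
Ibarra and Obi are each not shift-lead qualified, so the next rule applies.
Ibarra and Obi both have classification seniority date 2004-02-21, so the next rule applies.
Among Ibarra and Obi, alphabetically by surname: Ibarra before Obi.
Order: Kapoor, Nakamura, Drummond, Okafor, Brennan, Fontaine, Eriksen, Vasquez, Ibarra, Obi. So position 5.

5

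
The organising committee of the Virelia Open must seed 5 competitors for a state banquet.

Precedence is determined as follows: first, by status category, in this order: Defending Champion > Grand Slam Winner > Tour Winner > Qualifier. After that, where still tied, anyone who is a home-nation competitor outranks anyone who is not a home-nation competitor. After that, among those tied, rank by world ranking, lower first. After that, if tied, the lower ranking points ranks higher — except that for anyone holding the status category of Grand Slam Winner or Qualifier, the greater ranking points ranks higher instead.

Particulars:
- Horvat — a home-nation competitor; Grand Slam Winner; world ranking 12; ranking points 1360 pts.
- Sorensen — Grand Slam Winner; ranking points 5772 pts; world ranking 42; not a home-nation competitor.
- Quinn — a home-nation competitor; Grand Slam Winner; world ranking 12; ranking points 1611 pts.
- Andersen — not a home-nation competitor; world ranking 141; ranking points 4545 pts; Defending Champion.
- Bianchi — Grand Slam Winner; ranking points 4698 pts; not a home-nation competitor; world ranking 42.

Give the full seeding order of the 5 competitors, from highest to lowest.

By status category: Andersen (Defending Champion); then Quinn, Horvat, Sorensen and Bianchi (Grand Slam Winner).
Among Quinn, Horvat, Sorensen and Bianchi, a home-nation competitor before not a home-nation competitor: Quinn and Horvat (a home-nation competitor) before Sorensen and Bianchi (not a home-nation competitor).
Quinn and Horvat both have world ranking 12, so the next rule applies.
Among Quinn and Horvat, by ranking points (higher first) (reversed rule for this group): Quinn (1611 pts) before Horvat (1360 pts).
Sorensen and Bianchi both have world ranking 42, so the next rule applies.
Among Sorensen and Bianchi, by ranking points (higher first) (reversed rule for this group): Sorensen (5772 pts) before Bianchi (4698 pts).
Full order: Andersen, Quinn, Horvat, Sorensen, Bianchi.

Andersen, Quinn, Horvat, Sorensen, Bianchi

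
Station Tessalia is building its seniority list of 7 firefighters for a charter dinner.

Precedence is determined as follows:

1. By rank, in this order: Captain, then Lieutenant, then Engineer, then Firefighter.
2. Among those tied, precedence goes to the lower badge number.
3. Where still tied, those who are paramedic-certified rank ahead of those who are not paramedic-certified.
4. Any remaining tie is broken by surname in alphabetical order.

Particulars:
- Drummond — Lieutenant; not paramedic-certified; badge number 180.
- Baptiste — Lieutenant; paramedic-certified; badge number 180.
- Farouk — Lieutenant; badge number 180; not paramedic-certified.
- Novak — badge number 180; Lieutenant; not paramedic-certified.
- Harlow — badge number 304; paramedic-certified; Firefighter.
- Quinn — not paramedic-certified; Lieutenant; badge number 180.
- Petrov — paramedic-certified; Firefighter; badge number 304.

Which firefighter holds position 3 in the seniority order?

By rank: Baptiste, Drummond, Farouk, Novak and Quinn (Lieutenant); then Harlow and Petrov (Firefighter).
Baptiste, Drummond, Farouk, Novak and Quinn all have badge number 180, so the next rule applies.
Among Baptiste, Drummond, Farouk, Novak and Quinn, paramedic-certified before not paramedic-certified: Baptiste (paramedic-certified) before Drummond, Farouk, Novak and Quinn (not paramedic-certified).
Among Drummond, Farouk, Novak and Quinn, alphabetically by surname: Drummond before Farouk before Novak before Quinn.
Harlow and Petrov both have badge number 304, so the next rule applies.
Harlow and Petrov are each paramedic-certified, so the next rule applies.
Among Harlow and Petrov, alphabetically by surname: Harlow before Petrov.
Order: Baptiste, Drummond, Farouk, Novak, Quinn, Harlow, Petrov.

Farouk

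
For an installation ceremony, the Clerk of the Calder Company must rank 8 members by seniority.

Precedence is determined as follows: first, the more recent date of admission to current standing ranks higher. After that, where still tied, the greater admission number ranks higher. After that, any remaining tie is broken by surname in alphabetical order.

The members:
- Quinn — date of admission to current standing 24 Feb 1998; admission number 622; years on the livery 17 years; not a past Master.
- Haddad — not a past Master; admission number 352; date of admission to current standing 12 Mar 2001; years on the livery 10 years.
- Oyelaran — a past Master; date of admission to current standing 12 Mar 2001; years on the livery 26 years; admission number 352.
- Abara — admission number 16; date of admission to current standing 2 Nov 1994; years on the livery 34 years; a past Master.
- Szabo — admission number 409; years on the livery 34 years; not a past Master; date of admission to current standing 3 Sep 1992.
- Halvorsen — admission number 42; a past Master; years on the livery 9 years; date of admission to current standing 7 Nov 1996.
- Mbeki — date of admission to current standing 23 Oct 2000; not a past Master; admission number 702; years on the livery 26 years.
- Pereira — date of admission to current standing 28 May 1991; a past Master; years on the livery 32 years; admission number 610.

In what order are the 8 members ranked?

By date of admission to current standing (later first): Haddad and Oyelaran (both 12 Mar 2001); then Mbeki (23 Oct 2000); then Quinn (24 Feb 1998); then Halvorsen (7 Nov 1996); then Abara (2 Nov 1994); then Szabo (3 Sep 1992); then Pereira (28 May 1991).
Haddad and Oyelaran both have admission number 352, so the next rule applies.
Among Haddad and Oyelaran, alphabetically by surname: Haddad before Oyelaran.
Full order: Haddad, Oyelaran, Mbeki, Quinn, Halvorsen, Abara, Szabo, Pereira.

Haddad, Oyelaran, Mbeki, Quinn, Halvorsen, Abara, Szabo, Pereira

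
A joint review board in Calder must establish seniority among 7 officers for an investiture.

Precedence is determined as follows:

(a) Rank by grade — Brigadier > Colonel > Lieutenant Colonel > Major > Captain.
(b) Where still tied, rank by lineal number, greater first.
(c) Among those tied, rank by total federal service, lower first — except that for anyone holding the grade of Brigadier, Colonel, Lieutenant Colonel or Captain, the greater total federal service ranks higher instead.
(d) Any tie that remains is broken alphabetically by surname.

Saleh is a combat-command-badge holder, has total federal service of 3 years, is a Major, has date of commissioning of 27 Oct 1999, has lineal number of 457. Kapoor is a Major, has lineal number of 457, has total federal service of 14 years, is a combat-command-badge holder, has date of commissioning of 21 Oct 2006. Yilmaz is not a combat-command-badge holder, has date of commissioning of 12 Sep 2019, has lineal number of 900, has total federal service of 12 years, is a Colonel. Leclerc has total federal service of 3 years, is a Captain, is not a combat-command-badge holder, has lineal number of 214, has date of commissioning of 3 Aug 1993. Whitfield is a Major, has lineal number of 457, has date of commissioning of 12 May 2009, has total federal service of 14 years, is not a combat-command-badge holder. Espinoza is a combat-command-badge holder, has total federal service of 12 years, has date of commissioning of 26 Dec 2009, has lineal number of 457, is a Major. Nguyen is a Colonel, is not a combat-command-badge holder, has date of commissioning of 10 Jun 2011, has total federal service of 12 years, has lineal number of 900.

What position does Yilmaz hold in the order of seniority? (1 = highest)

2

By grade: Nguyen and Yilmaz (Colonel); then Saleh, Espinoza, Kapoor and Whitfield (Major); then Leclerc (Captain).
Nguyen and Yilmaz both have lineal number 900, so the next rule applies.
Nguyen and Yilmaz both have total federal service 12 years, so the next rule applies.
Among Nguyen and Yilmaz, alphabetically by surname: Nguyen before Yilmaz.
Saleh, Espinoza, Kapoor and Whitfield all have lineal number 457, so the next rule applies.
Among Saleh, Espinoza, Kapoor and Whitfield, by total federal service (lower first): Saleh (3 years) before Espinoza (12 years) before Kapoor and Whitfield (14 years).
Among Kapoor and Whitfield, alphabetically by surname: Kapoor before Whitfield.
Order: Nguyen, Yilmaz, Saleh, Espinoza, Kapoor, Whitfield, Leclerc. So position 2.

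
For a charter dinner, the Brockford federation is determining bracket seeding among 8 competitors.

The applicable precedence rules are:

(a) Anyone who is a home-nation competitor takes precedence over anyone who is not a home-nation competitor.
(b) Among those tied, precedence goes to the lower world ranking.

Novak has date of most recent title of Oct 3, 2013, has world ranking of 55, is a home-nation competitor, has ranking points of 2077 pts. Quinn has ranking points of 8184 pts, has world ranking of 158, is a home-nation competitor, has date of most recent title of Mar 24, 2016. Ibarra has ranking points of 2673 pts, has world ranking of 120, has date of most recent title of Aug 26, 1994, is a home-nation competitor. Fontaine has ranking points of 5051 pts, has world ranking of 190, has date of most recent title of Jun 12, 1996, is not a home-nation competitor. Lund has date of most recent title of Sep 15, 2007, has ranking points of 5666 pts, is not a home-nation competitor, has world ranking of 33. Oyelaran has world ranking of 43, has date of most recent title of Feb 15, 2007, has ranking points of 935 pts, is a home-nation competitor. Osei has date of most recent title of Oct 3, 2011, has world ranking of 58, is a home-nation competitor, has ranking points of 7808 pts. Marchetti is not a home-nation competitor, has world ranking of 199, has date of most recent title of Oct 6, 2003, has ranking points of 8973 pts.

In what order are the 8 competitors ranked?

Oyelaran, Novak, Osei, Ibarra, Quinn, Lund, Fontaine, Marchetti

By the first rule: Oyelaran, Novak, Osei, Ibarra and Quinn (each a home-nation competitor); then Lund, Fontaine and Marchetti (each not a home-nation competitor).
Among Oyelaran, Novak, Osei, Ibarra and Quinn, by world ranking (lower first): Oyelaran (43) before Novak (55) before Osei (58) before Ibarra (120) before Quinn (158).
Among Lund, Fontaine and Marchetti, by world ranking (lower first): Lund (33) before Fontaine (190) before Marchetti (199).
Full order: Oyelaran, Novak, Osei, Ibarra, Quinn, Lund, Fontaine, Marchetti.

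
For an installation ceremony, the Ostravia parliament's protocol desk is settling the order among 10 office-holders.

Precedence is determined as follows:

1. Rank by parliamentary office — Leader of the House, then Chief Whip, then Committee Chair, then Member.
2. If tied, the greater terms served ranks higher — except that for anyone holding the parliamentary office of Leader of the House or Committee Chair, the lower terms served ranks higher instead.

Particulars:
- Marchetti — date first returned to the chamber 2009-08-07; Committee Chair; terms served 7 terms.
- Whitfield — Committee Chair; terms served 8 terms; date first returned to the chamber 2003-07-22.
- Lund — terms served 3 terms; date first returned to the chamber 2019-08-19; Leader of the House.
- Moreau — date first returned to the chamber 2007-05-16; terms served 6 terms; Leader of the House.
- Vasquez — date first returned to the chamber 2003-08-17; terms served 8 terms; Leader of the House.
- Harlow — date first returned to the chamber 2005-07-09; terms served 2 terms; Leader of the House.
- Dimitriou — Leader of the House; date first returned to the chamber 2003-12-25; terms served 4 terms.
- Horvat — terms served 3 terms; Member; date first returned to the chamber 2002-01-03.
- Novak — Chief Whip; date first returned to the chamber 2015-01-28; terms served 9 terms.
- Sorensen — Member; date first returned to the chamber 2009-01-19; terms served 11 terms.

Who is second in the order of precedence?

Lund

By parliamentary office: Harlow, Lund, Dimitriou, Moreau and Vasquez (Leader of the House); then Novak (Chief Whip); then Marchetti and Whitfield (Committee Chair); then Sorensen and Horvat (Member).
Among Harlow, Lund, Dimitriou, Moreau and Vasquez, by terms served (lower first) (reversed rule for this group): Harlow (2 terms) before Lund (3 terms) before Dimitriou (4 terms) before Moreau (6 terms) before Vasquez (8 terms).
Among Marchetti and Whitfield, by terms served (lower first) (reversed rule for this group): Marchetti (7 terms) before Whitfield (8 terms).
Among Sorensen and Horvat, by terms served (higher first): Sorensen (11 terms) before Horvat (3 terms).
Order: Harlow, Lund, Dimitriou, Moreau, Vasquez, Novak, Marchetti, Whitfield, Sorensen, Horvat.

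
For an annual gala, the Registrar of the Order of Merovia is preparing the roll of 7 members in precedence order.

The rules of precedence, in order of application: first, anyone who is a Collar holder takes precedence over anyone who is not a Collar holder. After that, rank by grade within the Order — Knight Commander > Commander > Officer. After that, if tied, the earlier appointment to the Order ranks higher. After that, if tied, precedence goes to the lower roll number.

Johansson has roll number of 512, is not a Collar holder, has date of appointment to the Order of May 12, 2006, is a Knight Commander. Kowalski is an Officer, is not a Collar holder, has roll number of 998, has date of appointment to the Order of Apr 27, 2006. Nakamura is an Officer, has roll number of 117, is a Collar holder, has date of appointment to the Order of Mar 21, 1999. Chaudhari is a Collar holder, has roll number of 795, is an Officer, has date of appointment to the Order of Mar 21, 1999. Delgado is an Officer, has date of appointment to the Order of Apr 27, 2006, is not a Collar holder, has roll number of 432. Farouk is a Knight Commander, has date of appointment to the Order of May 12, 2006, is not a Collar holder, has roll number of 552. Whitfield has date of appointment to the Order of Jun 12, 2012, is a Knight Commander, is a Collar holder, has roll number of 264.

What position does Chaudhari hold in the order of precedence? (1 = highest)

By the first rule: Whitfield, Nakamura and Chaudhari (each a Collar holder); then Johansson, Farouk, Delgado and Kowalski (each not a Collar holder).
Among Whitfield, Nakamura and Chaudhari, by grade within the Order: Whitfield (Knight Commander) before Nakamura and Chaudhari (Officer).
Nakamura and Chaudhari both have date of appointment to the Order Mar 21, 1999, so the next rule applies.
Among Nakamura and Chaudhari, by roll number (lower first): Nakamura (117) before Chaudhari (795).
Among Johansson, Farouk, Delgado and Kowalski, by grade within the Order: Johansson and Farouk (Knight Commander) before Delgado and Kowalski (Officer).
Johansson and Farouk both have date of appointment to the Order May 12, 2006, so the next rule applies.
Among Johansson and Farouk, by roll number (lower first): Johansson (512) before Farouk (552).
Delgado and Kowalski both have date of appointment to the Order Apr 27, 2006, so the next rule applies.
Among Delgado and Kowalski, by roll number (lower first): Delgado (432) before Kowalski (998).
Order: Whitfield, Nakamura, Chaudhari, Johansson, Farouk, Delgado, Kowalski. So position 3.

3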